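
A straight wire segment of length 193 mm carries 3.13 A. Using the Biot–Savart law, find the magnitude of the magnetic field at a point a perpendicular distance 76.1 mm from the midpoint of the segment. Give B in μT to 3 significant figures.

For a finite straight segment, B = (μ₀I/4πd)(sinθ₁ + sinθ₂), where θ₁, θ₂ are the angles from the perpendicular to each end.
The perpendicular from the point meets the wire at its midpoint, so each end is L/2 = 0.0965 m away along the wire.
sinθ₁ = 0.0965/√(0.0965²+0.0761²) = 0.7852; sinθ₂ = 0.0965/√(0.0965²+0.0761²) = 0.7852.
B = (4π×10⁻⁷ × 3.13) / (4π × 0.0761) × (0.7852 + 0.7852) = 6.46×10⁻⁶ T.

B ≈ 6.46 μT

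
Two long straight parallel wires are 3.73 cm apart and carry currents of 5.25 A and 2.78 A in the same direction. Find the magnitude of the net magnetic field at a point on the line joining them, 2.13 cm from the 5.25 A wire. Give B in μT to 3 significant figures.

B ≈ 14.5 μT

Each long wire gives B = μ₀I/(2πd). Distances are d₁ = 0.0213 m and d₂ = 0.016 m.
B₁ = 4.93×10⁻⁵ T, B₂ = 3.47×10⁻⁵ T.
Between parallel currents the two contributions point in opposite directions, so they subtract. B = |B₁ − B₂| = |4.93×10⁻⁵ − 3.47×10⁻⁵| = 1.45×10⁻⁵ T.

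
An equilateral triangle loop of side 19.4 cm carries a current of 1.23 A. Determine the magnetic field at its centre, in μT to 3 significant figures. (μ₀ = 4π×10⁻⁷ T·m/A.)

Each side is a finite straight segment at perpendicular distance d = a/(2 tan(π/3)) = 0.056 m from the centre, with end-angles ±π/3.
One side contributes B₁ = (μ₀I/4πd)·2 sin(π/3) = 3.80×10⁻⁶ T.
All 3 sides add in the same direction: B = 3 × 3.80×10⁻⁶ = 1.14×10⁻⁵ T.

B ≈ 11.4 μT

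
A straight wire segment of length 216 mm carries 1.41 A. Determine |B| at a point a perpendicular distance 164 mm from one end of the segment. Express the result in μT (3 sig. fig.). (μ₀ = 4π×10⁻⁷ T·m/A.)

B ≈ 0.685 μT

For a finite straight segment, B = (μ₀I/4πd)(sinθ₁ + sinθ₂), where θ₁, θ₂ are the angles from the perpendicular to each end.
The perpendicular foot is at one end, so the two end-offsets along the wire are 0 and L = 0.216 m.
sinθ₁ = 0/√(0²+0.164²) = 0.0000; sinθ₂ = 0.216/√(0.216²+0.164²) = 0.7964.
B = (4π×10⁻⁷ × 1.41) / (4π × 0.164) × (0.0000 + 0.7964) = 6.85×10⁻⁷ T.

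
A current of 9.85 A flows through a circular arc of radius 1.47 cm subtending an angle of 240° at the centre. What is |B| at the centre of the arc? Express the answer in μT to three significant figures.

B ≈ 281 μT

The Biot–Savart field of a circular arc at its centre is B = μ₀Iφ/(4πR), with φ = 4.189 rad.
B = (4π×10⁻⁷ × 9.85 × 4.189) / (4π × 0.0147) = 2.81×10⁻⁴ T.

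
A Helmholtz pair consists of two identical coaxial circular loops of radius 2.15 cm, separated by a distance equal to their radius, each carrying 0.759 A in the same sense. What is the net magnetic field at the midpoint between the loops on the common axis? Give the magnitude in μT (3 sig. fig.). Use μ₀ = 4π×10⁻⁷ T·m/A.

B ≈ 31.7 μT

Each loop contributes B = μ₀IR²/[2(R²+z²)^(3/2)] on the axis, with z measured from that loop.
Loop 1 (z = 0.01075 m): B₁ = 1.59×10⁻⁵ T. Loop 2 (z = 0.01075 m): B₂ = 1.59×10⁻⁵ T.
The fields add: B = B₁ + B₂ = 3.17×10⁻⁵ T.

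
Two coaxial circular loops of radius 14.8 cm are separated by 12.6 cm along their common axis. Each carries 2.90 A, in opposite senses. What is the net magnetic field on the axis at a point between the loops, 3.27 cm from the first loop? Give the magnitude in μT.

Each loop contributes B = μ₀IR²/[2(R²+z²)^(3/2)] on the axis, with z measured from that loop.
Loop 1 (z = 0.0327 m): B₁ = 1.15×10⁻⁵ T. Loop 2 (z = 0.0933 m): B₂ = 7.45×10⁻⁶ T.
The fields oppose: B = |B₁ − B₂| = 4.01×10⁻⁶ T.

B ≈ 4.01 μT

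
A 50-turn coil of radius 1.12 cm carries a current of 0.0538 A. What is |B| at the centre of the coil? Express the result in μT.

For an N-turn flat coil, B = Nμ₀I/(2R) with R = 0.0112 m.
B = 50 × 3.02×10⁻⁶ T = 1.51×10⁻⁴ T.

B ≈ 151 μT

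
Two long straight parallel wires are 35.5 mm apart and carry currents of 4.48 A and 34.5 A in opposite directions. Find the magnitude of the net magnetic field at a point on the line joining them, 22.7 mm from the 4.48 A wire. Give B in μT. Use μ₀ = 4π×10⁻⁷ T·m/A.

B ≈ 579 μT

Each long wire gives B = μ₀I/(2πd). Distances are d₁ = 0.0227 m and d₂ = 0.0128 m.
B₁ = 3.95×10⁻⁵ T, B₂ = 5.39×10⁻⁴ T.
Between antiparallel currents both contributions point the same way, so they add. B = B₁ + B₂ = 3.95×10⁻⁵ + 5.39×10⁻⁴ = 5.79×10⁻⁴ T.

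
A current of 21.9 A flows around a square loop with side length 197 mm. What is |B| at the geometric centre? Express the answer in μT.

Each side is a finite straight segment at perpendicular distance d = a/(2 tan(π/4)) = 0.0985 m from the centre, with end-angles ±π/4.
One side contributes B₁ = (μ₀I/4πd)·2 sin(π/4) = 3.14×10⁻⁵ T.
All 4 sides add in the same direction: B = 4 × 3.14×10⁻⁵ = 1.26×10⁻⁴ T.

B ≈ 126 μT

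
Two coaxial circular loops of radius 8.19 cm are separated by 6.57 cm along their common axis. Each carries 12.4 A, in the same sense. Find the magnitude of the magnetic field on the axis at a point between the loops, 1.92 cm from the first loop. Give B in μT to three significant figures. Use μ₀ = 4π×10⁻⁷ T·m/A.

B ≈ 150 μT

Each loop contributes B = μ₀IR²/[2(R²+z²)^(3/2)] on the axis, with z measured from that loop.
Loop 1 (z = 0.0192 m): B₁ = 8.78×10⁻⁵ T. Loop 2 (z = 0.0465 m): B₂ = 6.26×10⁻⁵ T.
The fields add: B = B₁ + B₂ = 1.50×10⁻⁴ T.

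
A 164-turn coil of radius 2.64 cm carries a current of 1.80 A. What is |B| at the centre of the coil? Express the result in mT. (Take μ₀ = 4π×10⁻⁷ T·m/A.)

For an N-turn flat coil, B = Nμ₀I/(2R) with R = 0.0264 m.
B = 164 × 4.28×10⁻⁵ T = 7.03×10⁻³ T.

B ≈ 7.03 mT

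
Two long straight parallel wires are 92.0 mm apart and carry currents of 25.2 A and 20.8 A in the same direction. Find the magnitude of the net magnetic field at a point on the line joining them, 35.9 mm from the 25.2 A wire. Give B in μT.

Each long wire gives B = μ₀I/(2πd). Distances are d₁ = 0.0359 m and d₂ = 0.0561 m.
B₁ = 1.40×10⁻⁴ T, B₂ = 7.42×10⁻⁵ T.
Between parallel currents the two contributions point in opposite directions, so they subtract. B = |B₁ − B₂| = |1.40×10⁻⁴ − 7.42×10⁻⁵| = 6.62×10⁻⁵ T.

B ≈ 66.2 μT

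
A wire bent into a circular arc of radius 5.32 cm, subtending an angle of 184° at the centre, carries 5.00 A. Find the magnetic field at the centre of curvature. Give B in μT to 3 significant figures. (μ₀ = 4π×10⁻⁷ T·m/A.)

B ≈ 30.2 μT

The Biot–Savart field of a circular arc at its centre is B = μ₀Iφ/(4πR), with φ = 3.211 rad.
B = (4π×10⁻⁷ × 5.00 × 3.211) / (4π × 0.0532) = 3.02×10⁻⁵ T.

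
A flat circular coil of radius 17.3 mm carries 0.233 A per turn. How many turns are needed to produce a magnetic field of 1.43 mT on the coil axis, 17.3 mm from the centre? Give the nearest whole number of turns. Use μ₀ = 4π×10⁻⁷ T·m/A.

N = 478

For an N-turn coil, B = Nμ₀IR²/[2(R²+z²)^(3/2)]. A single turn gives B₁ = 2.99×10⁻⁶ T with R = 0.0173 m, z = 0.0173 m.
N = B/B₁ = 1.43×10⁻³ / 2.99×10⁻⁶ = 477.96.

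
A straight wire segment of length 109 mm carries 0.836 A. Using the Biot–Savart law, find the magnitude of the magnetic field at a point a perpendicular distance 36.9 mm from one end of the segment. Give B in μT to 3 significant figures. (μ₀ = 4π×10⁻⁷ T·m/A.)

B ≈ 2.15 μT

For a finite straight segment, B = (μ₀I/4πd)(sinθ₁ + sinθ₂), where θ₁, θ₂ are the angles from the perpendicular to each end.
The perpendicular foot is at one end, so the two end-offsets along the wire are 0 and L = 0.109 m.
sinθ₁ = 0/√(0²+0.0369²) = 0.0000; sinθ₂ = 0.109/√(0.109²+0.0369²) = 0.9472.
B = (4π×10⁻⁷ × 0.836) / (4π × 0.0369) × (0.0000 + 0.9472) = 2.15×10⁻⁶ T.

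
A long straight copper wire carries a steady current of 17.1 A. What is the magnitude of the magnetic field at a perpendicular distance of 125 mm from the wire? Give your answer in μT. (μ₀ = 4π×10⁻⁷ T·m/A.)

B ≈ 27.4 μT

For an infinitely long straight wire, B = μ₀I/(2πd).
B = (4π×10⁻⁷ × 17.1) / (2π × 0.125) = 2.74×10⁻⁵ T.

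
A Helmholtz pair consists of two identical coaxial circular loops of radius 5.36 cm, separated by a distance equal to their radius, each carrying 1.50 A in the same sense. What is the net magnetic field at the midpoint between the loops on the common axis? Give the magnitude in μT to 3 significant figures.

B ≈ 25.2 μT

Each loop contributes B = μ₀IR²/[2(R²+z²)^(3/2)] on the axis, with z measured from that loop.
Loop 1 (z = 0.0268 m): B₁ = 1.26×10⁻⁵ T. Loop 2 (z = 0.0268 m): B₂ = 1.26×10⁻⁵ T.
The fields add: B = B₁ + B₂ = 2.52×10⁻⁵ T.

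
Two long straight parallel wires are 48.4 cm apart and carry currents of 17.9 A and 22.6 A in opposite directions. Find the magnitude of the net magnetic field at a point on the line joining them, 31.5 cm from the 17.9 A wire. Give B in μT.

Each long wire gives B = μ₀I/(2πd). Distances are d₁ = 0.315 m and d₂ = 0.169 m.
B₁ = 1.14×10⁻⁵ T, B₂ = 2.67×10⁻⁵ T.
Between antiparallel currents both contributions point the same way, so they add. B = B₁ + B₂ = 1.14×10⁻⁵ + 2.67×10⁻⁵ = 3.81×10⁻⁵ T.

B ≈ 38.1 μT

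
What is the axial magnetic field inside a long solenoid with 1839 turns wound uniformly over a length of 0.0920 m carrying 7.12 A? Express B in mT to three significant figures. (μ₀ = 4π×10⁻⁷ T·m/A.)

Inside a long solenoid, B = μ₀nI with n = 1.999×10⁴ turns/m.
B = 4π×10⁻⁷ × 1.999×10⁴ × 7.12 = 0.179 T.

B ≈ 179 mT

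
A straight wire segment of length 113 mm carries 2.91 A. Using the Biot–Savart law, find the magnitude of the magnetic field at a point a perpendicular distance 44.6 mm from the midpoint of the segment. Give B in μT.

For a finite straight segment, B = (μ₀I/4πd)(sinθ₁ + sinθ₂), where θ₁, θ₂ are the angles from the perpendicular to each end.
The perpendicular from the point meets the wire at its midpoint, so each end is L/2 = 0.0565 m away along the wire.
sinθ₁ = 0.0565/√(0.0565²+0.0446²) = 0.7849; sinθ₂ = 0.0565/√(0.0565²+0.0446²) = 0.7849.
B = (4π×10⁻⁷ × 2.91) / (4π × 0.0446) × (0.7849 + 0.7849) = 1.02×10⁻⁵ T.

B ≈ 10.2 μT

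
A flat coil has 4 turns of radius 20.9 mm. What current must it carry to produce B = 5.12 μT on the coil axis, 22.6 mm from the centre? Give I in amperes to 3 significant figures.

I ≈ 0.136 A

For an N-turn coil, B = Nμ₀IR²/[2(R²+z²)^(3/2)] with R = 0.0209 m, z = 0.0226 m, so I = 2B(R²+z²)^(3/2)/(Nμ₀R²) = 2 × 5.12×10⁻⁶ × 2.92×10⁻⁵ / (4 × 4π×10⁻⁷ × 0.0004368) = 0.136 A.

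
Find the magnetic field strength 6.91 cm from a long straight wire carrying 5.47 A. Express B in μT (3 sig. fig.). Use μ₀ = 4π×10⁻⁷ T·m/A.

For an infinitely long straight wire, B = μ₀I/(2πd).
B = (4π×10⁻⁷ × 5.47) / (2π × 0.0691) = 1.58×10⁻⁵ T.

B ≈ 15.8 μT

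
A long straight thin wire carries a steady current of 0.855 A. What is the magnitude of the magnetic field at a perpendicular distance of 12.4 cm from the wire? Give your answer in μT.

B ≈ 1.38 μT

For an infinitely long straight wire, B = μ₀I/(2πd).
B = (4π×10⁻⁷ × 0.855) / (2π × 0.124) = 1.38×10⁻⁶ T.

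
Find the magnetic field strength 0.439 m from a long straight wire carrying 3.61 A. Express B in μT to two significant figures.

B ≈ 1.6 μT

For an infinitely long straight wire, B = μ₀I/(2πd).
B = (4π×10⁻⁷ × 3.61) / (2π × 0.439) = 1.64×10⁻⁶ T.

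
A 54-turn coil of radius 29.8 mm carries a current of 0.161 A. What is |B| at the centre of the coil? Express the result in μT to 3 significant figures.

For an N-turn flat coil, B = Nμ₀I/(2R) with R = 0.0298 m.
B = 54 × 3.39×10⁻⁶ T = 1.83×10⁻⁴ T.

B ≈ 183 μT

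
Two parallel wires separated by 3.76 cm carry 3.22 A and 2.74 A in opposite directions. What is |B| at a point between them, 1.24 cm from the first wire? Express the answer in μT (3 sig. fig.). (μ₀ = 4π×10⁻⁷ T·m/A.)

Each long wire gives B = μ₀I/(2πd). Distances are d₁ = 0.0124 m and d₂ = 0.0252 m.
B₁ = 5.19×10⁻⁵ T, B₂ = 2.17×10⁻⁵ T.
Between antiparallel currents both contributions point the same way, so they add. B = B₁ + B₂ = 5.19×10⁻⁵ + 2.17×10⁻⁵ = 7.37×10⁻⁵ T.

B ≈ 73.7 μT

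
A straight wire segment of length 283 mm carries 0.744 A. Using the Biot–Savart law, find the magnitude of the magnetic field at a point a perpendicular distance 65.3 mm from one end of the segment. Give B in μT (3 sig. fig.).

For a finite straight segment, B = (μ₀I/4πd)(sinθ₁ + sinθ₂), where θ₁, θ₂ are the angles from the perpendicular to each end.
The perpendicular foot is at one end, so the two end-offsets along the wire are 0 and L = 0.283 m.
sinθ₁ = 0/√(0²+0.0653²) = 0.0000; sinθ₂ = 0.283/√(0.283²+0.0653²) = 0.9744.
B = (4π×10⁻⁷ × 0.744) / (4π × 0.0653) × (0.0000 + 0.9744) = 1.11×10⁻⁶ T.

B ≈ 1.11 μT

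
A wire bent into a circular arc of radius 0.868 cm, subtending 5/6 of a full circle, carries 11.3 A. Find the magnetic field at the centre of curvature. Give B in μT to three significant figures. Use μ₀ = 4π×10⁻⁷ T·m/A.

B ≈ 682 μT

The Biot–Savart field of a circular arc at its centre is B = μ₀Iφ/(4πR), with φ = 5.236 rad.
B = (4π×10⁻⁷ × 11.3 × 5.236) / (4π × 0.00868) = 6.82×10⁻⁴ T.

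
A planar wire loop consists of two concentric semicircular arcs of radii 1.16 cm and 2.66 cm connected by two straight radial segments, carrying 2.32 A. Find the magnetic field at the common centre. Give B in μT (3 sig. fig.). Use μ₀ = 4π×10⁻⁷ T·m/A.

The radial connectors point toward the centre, so dl × r̂ = 0 and they contribute nothing.
Each semicircle gives μ₀I/(4R): inner arc 6.28×10⁻⁵ T, outer arc 2.74×10⁻⁵ T.
The two arcs carry current in opposite angular senses, so their fields oppose: B = |6.28×10⁻⁵ − 2.74×10⁻⁵| = 3.54×10⁻⁵ T.

B ≈ 35.4 μT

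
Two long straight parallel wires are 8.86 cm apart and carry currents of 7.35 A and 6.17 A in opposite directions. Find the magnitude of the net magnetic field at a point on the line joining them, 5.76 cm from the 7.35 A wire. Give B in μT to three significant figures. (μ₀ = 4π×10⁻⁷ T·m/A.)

Each long wire gives B = μ₀I/(2πd). Distances are d₁ = 0.0576 m and d₂ = 0.031 m.
B₁ = 2.55×10⁻⁵ T, B₂ = 3.98×10⁻⁵ T.
Between antiparallel currents both contributions point the same way, so they add. B = B₁ + B₂ = 2.55×10⁻⁵ + 3.98×10⁻⁵ = 6.53×10⁻⁵ T.

B ≈ 65.3 μT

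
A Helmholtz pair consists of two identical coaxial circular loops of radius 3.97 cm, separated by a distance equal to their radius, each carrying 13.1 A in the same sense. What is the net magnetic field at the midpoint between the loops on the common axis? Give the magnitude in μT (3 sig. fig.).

Each loop contributes B = μ₀IR²/[2(R²+z²)^(3/2)] on the axis, with z measured from that loop.
Loop 1 (z = 0.01985 m): B₁ = 1.48×10⁻⁴ T. Loop 2 (z = 0.01985 m): B₂ = 1.48×10⁻⁴ T.
The fields add: B = B₁ + B₂ = 2.97×10⁻⁴ T.

B ≈ 297 μT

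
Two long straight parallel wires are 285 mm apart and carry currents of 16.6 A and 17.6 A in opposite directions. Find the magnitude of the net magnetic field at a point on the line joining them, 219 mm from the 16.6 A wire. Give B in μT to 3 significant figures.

B ≈ 68.5 μT

Each long wire gives B = μ₀I/(2πd). Distances are d₁ = 0.219 m and d₂ = 0.066 m.
B₁ = 1.52×10⁻⁵ T, B₂ = 5.33×10⁻⁵ T.
Between antiparallel currents both contributions point the same way, so they add. B = B₁ + B₂ = 1.52×10⁻⁵ + 5.33×10⁻⁵ = 6.85×10⁻⁵ T.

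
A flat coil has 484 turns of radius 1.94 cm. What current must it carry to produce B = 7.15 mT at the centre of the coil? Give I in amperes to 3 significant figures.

I ≈ 0.456 A

For an N-turn coil, B = Nμ₀I/(2R) with R = 0.0194 m, so I = 2RB/(Nμ₀) = 2 × 0.0194 × 7.15×10⁻³ / (484 × 4π×10⁻⁷) = 0.456 A.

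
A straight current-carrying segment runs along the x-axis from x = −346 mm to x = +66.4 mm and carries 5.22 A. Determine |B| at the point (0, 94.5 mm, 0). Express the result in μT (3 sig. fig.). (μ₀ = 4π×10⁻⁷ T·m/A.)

For a finite straight segment, B = (μ₀I/4πd)(sinθ₁ + sinθ₂), where θ₁, θ₂ are the angles from the perpendicular to each end.
The perpendicular distance is d = 0.0945 m; the end-offsets along the wire are a = 0.346 m and b = 0.0664 m.
sinθ₁ = 0.346/√(0.346²+0.0945²) = 0.9647; sinθ₂ = 0.0664/√(0.0664²+0.0945²) = 0.5749.
B = (4π×10⁻⁷ × 5.22) / (4π × 0.0945) × (0.9647 + 0.5749) = 8.50×10⁻⁶ T.

B ≈ 8.50 μT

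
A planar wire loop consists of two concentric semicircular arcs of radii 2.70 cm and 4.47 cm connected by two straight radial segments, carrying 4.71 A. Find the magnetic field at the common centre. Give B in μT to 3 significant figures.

B ≈ 21.7 μT

The radial connectors point toward the centre, so dl × r̂ = 0 and they contribute nothing.
Each semicircle gives μ₀I/(4R): inner arc 5.48×10⁻⁵ T, outer arc 3.31×10⁻⁵ T.
The two arcs carry current in opposite angular senses, so their fields oppose: B = |5.48×10⁻⁵ − 3.31×10⁻⁵| = 2.17×10⁻⁵ T.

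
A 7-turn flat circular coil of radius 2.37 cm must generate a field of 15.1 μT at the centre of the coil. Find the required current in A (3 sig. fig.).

I ≈ 0.0814 A

For an N-turn coil, B = Nμ₀I/(2R) with R = 0.0237 m, so I = 2RB/(Nμ₀) = 2 × 0.0237 × 1.51×10⁻⁵ / (7 × 4π×10⁻⁷) = 8.14×10⁻² A.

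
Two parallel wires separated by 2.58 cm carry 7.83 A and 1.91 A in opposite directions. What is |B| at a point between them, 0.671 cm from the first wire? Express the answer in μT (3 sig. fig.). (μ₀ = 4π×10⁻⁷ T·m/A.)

B ≈ 253 μT

Each long wire gives B = μ₀I/(2πd). Distances are d₁ = 0.00671 m and d₂ = 0.01909 m.
B₁ = 2.33×10⁻⁴ T, B₂ = 2.00×10⁻⁵ T.
Between antiparallel currents both contributions point the same way, so they add. B = B₁ + B₂ = 2.33×10⁻⁴ + 2.00×10⁻⁵ = 2.53×10⁻⁴ T.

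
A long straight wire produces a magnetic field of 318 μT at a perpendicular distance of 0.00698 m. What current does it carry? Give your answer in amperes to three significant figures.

I ≈ 11.1 A

For a long straight wire B = μ₀I/(2πd), so I = 2πdB/μ₀.
I = 2π × 0.00698 × 3.18×10⁻⁴ / (4π×10⁻⁷) = 11.1 A.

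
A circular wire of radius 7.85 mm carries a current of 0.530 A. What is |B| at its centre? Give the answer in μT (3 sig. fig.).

At the centre of a circular loop the Biot–Savart law gives B = μ₀I/(2R).
B = (4π×10⁻⁷ × 0.530) / (2 × 0.00785) = 4.24×10⁻⁵ T.

B ≈ 42.4 μT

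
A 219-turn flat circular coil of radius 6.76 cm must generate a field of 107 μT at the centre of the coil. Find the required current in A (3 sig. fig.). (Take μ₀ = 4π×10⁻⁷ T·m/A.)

For an N-turn coil, B = Nμ₀I/(2R) with R = 0.0676 m, so I = 2RB/(Nμ₀) = 2 × 0.0676 × 1.07×10⁻⁴ / (219 × 4π×10⁻⁷) = 5.26×10⁻² A.

I ≈ 0.0526 A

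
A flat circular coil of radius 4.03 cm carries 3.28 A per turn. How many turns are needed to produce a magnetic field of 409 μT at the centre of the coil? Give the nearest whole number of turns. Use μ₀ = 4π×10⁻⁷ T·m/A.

N = 8

For an N-turn coil, B = Nμ₀I/(2R). A single turn gives B₁ = 5.11×10⁻⁵ T with R = 0.0403 m.
N = B/B₁ = 4.09×10⁻⁴ / 5.11×10⁻⁵ = 8.00.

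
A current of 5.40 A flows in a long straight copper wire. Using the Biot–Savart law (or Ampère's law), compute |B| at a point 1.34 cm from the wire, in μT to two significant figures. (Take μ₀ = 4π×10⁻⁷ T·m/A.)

For an infinitely long straight wire, B = μ₀I/(2πd).
B = (4π×10⁻⁷ × 5.40) / (2π × 0.0134) = 8.06×10⁻⁵ T.

B ≈ 81 μT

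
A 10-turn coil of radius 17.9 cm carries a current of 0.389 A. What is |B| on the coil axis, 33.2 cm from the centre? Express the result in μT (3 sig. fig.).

For an N-turn flat coil, B = Nμ₀IR²/[2(R²+z²)^(3/2)] with R = 0.179 m, z = 0.332 m.
B = 10 × 1.46×10⁻⁷ T = 1.46×10⁻⁶ T.

B ≈ 1.46 μT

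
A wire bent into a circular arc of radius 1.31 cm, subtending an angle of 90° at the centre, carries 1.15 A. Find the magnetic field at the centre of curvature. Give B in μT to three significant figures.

B ≈ 13.8 μT

The Biot–Savart field of a circular arc at its centre is B = μ₀Iφ/(4πR), with φ = 1.571 rad.
B = (4π×10⁻⁷ × 1.15 × 1.571) / (4π × 0.0131) = 1.38×10⁻⁵ T.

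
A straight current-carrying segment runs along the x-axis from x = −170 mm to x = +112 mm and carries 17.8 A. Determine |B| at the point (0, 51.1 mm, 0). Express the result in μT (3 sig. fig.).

B ≈ 65.1 μT

For a finite straight segment, B = (μ₀I/4πd)(sinθ₁ + sinθ₂), where θ₁, θ₂ are the angles from the perpendicular to each end.
The perpendicular distance is d = 0.0511 m; the end-offsets along the wire are a = 0.17 m and b = 0.112 m.
sinθ₁ = 0.17/√(0.17²+0.0511²) = 0.9577; sinθ₂ = 0.112/√(0.112²+0.0511²) = 0.9098.
B = (4π×10⁻⁷ × 17.8) / (4π × 0.0511) × (0.9577 + 0.9098) = 6.51×10⁻⁵ T.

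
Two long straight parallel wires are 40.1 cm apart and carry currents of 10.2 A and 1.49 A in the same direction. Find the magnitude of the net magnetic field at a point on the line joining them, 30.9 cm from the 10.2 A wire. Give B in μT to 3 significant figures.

Each long wire gives B = μ₀I/(2πd). Distances are d₁ = 0.309 m and d₂ = 0.092 m.
B₁ = 6.60×10⁻⁶ T, B₂ = 3.24×10⁻⁶ T.
Between parallel currents the two contributions point in opposite directions, so they subtract. B = |B₁ − B₂| = |6.60×10⁻⁶ − 3.24×10⁻⁶| = 3.36×10⁻⁶ T.

B ≈ 3.36 μT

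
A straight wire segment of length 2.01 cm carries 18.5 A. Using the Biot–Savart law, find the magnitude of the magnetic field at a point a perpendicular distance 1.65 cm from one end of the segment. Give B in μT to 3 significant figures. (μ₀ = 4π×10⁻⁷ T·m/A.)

For a finite straight segment, B = (μ₀I/4πd)(sinθ₁ + sinθ₂), where θ₁, θ₂ are the angles from the perpendicular to each end.
The perpendicular foot is at one end, so the two end-offsets along the wire are 0 and L = 0.0201 m.
sinθ₁ = 0/√(0²+0.0165²) = 0.0000; sinθ₂ = 0.0201/√(0.0201²+0.0165²) = 0.7729.
B = (4π×10⁻⁷ × 18.5) / (4π × 0.0165) × (0.0000 + 0.7729) = 8.67×10⁻⁵ T.

B ≈ 86.7 μT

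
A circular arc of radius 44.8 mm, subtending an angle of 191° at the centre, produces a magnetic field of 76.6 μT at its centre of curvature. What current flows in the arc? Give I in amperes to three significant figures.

For a circular arc, B = μ₀Iφ/(4πR) with φ in radians; here φ = 3.334 rad.
So I = 4πRB/(μ₀φ) = 4π × 0.0448 × 7.66×10⁻⁵ / (4π×10⁻⁷ × 3.334) = 10.3 A.

I ≈ 10.3 A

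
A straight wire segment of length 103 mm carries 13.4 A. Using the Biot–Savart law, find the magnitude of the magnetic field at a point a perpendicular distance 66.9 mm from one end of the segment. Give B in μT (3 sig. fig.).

For a finite straight segment, B = (μ₀I/4πd)(sinθ₁ + sinθ₂), where θ₁, θ₂ are the angles from the perpendicular to each end.
The perpendicular foot is at one end, so the two end-offsets along the wire are 0 and L = 0.103 m.
sinθ₁ = 0/√(0²+0.0669²) = 0.0000; sinθ₂ = 0.103/√(0.103²+0.0669²) = 0.8386.
B = (4π×10⁻⁷ × 13.4) / (4π × 0.0669) × (0.0000 + 0.8386) = 1.68×10⁻⁵ T.

B ≈ 16.8 μT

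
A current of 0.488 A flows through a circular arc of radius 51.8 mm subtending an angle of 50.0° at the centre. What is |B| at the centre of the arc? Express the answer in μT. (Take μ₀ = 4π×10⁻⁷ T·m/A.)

The Biot–Savart field of a circular arc at its centre is B = μ₀Iφ/(4πR), with φ = 0.8727 rad.
B = (4π×10⁻⁷ × 0.488 × 0.8727) / (4π × 0.0518) = 8.22×10⁻⁷ T.

B ≈ 0.822 μT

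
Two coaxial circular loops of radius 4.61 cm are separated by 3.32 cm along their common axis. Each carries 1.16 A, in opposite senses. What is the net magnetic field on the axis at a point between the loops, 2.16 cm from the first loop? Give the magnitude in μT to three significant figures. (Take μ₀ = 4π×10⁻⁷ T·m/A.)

B ≈ 2.68 μT

Each loop contributes B = μ₀IR²/[2(R²+z²)^(3/2)] on the axis, with z measured from that loop.
Loop 1 (z = 0.0216 m): B₁ = 1.17×10⁻⁵ T. Loop 2 (z = 0.0116 m): B₂ = 1.44×10⁻⁵ T.
The fields oppose: B = |B₁ − B₂| = 2.68×10⁻⁶ T.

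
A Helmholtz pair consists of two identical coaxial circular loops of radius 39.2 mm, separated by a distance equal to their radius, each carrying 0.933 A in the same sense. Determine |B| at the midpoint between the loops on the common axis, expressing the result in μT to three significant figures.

Each loop contributes B = μ₀IR²/[2(R²+z²)^(3/2)] on the axis, with z measured from that loop.
Loop 1 (z = 0.0196 m): B₁ = 1.07×10⁻⁵ T. Loop 2 (z = 0.0196 m): B₂ = 1.07×10⁻⁵ T.
The fields add: B = B₁ + B₂ = 2.14×10⁻⁵ T.

B ≈ 21.4 μT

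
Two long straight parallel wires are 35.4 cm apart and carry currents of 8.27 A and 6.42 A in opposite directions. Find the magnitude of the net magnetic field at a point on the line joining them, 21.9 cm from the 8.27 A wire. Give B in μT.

Each long wire gives B = μ₀I/(2πd). Distances are d₁ = 0.219 m and d₂ = 0.135 m.
B₁ = 7.55×10⁻⁶ T, B₂ = 9.51×10⁻⁶ T.
Between antiparallel currents both contributions point the same way, so they add. B = B₁ + B₂ = 7.55×10⁻⁶ + 9.51×10⁻⁶ = 1.71×10⁻⁵ T.

B ≈ 17.1 μT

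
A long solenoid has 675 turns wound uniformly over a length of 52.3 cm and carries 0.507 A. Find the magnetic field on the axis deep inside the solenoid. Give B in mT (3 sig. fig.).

B ≈ 0.822 mT

Inside a long solenoid, B = μ₀nI with n = 1291 turns/m.
B = 4π×10⁻⁷ × 1291 × 0.507 = 8.22×10⁻⁴ T.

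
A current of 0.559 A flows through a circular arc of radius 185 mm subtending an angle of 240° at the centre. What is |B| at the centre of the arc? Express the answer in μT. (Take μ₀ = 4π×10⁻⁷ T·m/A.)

The Biot–Savart field of a circular arc at its centre is B = μ₀Iφ/(4πR), with φ = 4.189 rad.
B = (4π×10⁻⁷ × 0.559 × 4.189) / (4π × 0.185) = 1.27×10⁻⁶ T.

B ≈ 1.27 μT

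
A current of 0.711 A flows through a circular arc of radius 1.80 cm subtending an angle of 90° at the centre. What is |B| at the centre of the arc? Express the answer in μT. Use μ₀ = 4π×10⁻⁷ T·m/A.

The Biot–Savart field of a circular arc at its centre is B = μ₀Iφ/(4πR), with φ = 1.571 rad.
B = (4π×10⁻⁷ × 0.711 × 1.571) / (4π × 0.018) = 6.20×10⁻⁶ T.

B ≈ 6.20 μT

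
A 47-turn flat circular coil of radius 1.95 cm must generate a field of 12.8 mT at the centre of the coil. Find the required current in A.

I ≈ 8.45 A

For an N-turn coil, B = Nμ₀I/(2R) with R = 0.0195 m, so I = 2RB/(Nμ₀) = 2 × 0.0195 × 1.28×10⁻² / (47 × 4π×10⁻⁷) = 8.45 A.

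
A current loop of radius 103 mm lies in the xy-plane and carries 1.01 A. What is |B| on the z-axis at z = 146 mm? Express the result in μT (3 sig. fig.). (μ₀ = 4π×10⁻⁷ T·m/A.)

On the axis of a circular loop, B = μ₀IR² / [2(R²+z²)^(3/2)].
R² + z² = (0.103)² + (0.146)² = 0.03193 m², and (R²+z²)^(3/2) = 5.70×10⁻³ m³.
B = (4π×10⁻⁷ × 1.01 × 0.01061) / (2 × 5.70×10⁻³) = 1.18×10⁻⁶ T.

B ≈ 1.18 μT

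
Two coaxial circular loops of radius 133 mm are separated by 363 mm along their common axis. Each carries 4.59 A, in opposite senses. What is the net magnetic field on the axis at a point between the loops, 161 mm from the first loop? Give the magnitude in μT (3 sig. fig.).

Each loop contributes B = μ₀IR²/[2(R²+z²)^(3/2)] on the axis, with z measured from that loop.
Loop 1 (z = 0.161 m): B₁ = 5.60×10⁻⁶ T. Loop 2 (z = 0.202 m): B₂ = 3.61×10⁻⁶ T.
The fields oppose: B = |B₁ − B₂| = 2.00×10⁻⁶ T.

B ≈ 2.00 μT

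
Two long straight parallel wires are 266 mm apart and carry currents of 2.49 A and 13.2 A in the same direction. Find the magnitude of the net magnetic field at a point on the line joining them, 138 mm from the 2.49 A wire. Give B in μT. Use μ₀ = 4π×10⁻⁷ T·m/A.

Each long wire gives B = μ₀I/(2πd). Distances are d₁ = 0.138 m and d₂ = 0.128 m.
B₁ = 3.61×10⁻⁶ T, B₂ = 2.06×10⁻⁵ T.
Between parallel currents the two contributions point in opposite directions, so they subtract. B = |B₁ − B₂| = |3.61×10⁻⁶ − 2.06×10⁻⁵| = 1.70×10⁻⁵ T.

B ≈ 17.0 μT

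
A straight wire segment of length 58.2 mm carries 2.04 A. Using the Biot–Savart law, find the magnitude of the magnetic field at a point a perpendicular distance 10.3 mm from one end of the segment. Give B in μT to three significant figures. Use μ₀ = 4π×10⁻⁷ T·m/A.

For a finite straight segment, B = (μ₀I/4πd)(sinθ₁ + sinθ₂), where θ₁, θ₂ are the angles from the perpendicular to each end.
The perpendicular foot is at one end, so the two end-offsets along the wire are 0 and L = 0.0582 m.
sinθ₁ = 0/√(0²+0.0103²) = 0.0000; sinθ₂ = 0.0582/√(0.0582²+0.0103²) = 0.9847.
B = (4π×10⁻⁷ × 2.04) / (4π × 0.0103) × (0.0000 + 0.9847) = 1.95×10⁻⁵ T.

B ≈ 19.5 μT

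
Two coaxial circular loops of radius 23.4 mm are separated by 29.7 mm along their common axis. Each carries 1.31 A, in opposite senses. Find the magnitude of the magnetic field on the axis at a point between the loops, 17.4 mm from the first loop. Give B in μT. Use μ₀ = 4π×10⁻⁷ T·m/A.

B ≈ 6.22 μT

Each loop contributes B = μ₀IR²/[2(R²+z²)^(3/2)] on the axis, with z measured from that loop.
Loop 1 (z = 0.0174 m): B₁ = 1.82×10⁻⁵ T. Loop 2 (z = 0.0123 m): B₂ = 2.44×10⁻⁵ T.
The fields oppose: B = |B₁ − B₂| = 6.22×10⁻⁶ T.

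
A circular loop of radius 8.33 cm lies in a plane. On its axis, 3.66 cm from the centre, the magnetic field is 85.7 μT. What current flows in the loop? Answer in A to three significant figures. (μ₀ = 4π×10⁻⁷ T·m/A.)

On the axis of a loop, B = μ₀IR²/[2(R²+z²)^(3/2)], so I = 2B(R²+z²)^(3/2)/(μ₀R²).
R² + z² = 0.006939 + 0.00134 = 0.008278 m²; raised to 3/2 gives 7.53×10⁻⁴ m³.
I = 2 × 8.57×10⁻⁵ × 7.53×10⁻⁴ / (1.26×10⁻⁶ × 0.006939) = 14.8 A.

I ≈ 14.8 A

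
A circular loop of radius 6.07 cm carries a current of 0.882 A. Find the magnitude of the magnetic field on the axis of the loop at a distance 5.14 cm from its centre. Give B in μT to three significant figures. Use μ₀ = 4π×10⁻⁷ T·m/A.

On the axis of a circular loop, B = μ₀IR² / [2(R²+z²)^(3/2)].
R² + z² = (0.0607)² + (0.0514)² = 0.006326 m², and (R²+z²)^(3/2) = 5.03×10⁻⁴ m³.
B = (4π×10⁻⁷ × 0.882 × 0.003684) / (2 × 5.03×10⁻⁴) = 4.06×10⁻⁶ T.

B ≈ 4.06 μT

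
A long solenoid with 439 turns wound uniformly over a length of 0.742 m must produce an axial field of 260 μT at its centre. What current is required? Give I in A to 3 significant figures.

Inside a long solenoid B = μ₀nI with n = 591.6 m⁻¹, so I = B/(μ₀n).
I = 2.60×10⁻⁴ / (4π×10⁻⁷ × 591.6) = 0.350 A.

I ≈ 0.350 A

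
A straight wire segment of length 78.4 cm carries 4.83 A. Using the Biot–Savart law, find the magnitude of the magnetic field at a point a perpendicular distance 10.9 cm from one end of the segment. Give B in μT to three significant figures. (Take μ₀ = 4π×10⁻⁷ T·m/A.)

B ≈ 4.39 μT

For a finite straight segment, B = (μ₀I/4πd)(sinθ₁ + sinθ₂), where θ₁, θ₂ are the angles from the perpendicular to each end.
The perpendicular foot is at one end, so the two end-offsets along the wire are 0 and L = 0.784 m.
sinθ₁ = 0/√(0²+0.109²) = 0.0000; sinθ₂ = 0.784/√(0.784²+0.109²) = 0.9905.
B = (4π×10⁻⁷ × 4.83) / (4π × 0.109) × (0.0000 + 0.9905) = 4.39×10⁻⁶ T.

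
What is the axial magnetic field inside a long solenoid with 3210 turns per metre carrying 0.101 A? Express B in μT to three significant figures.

B ≈ 407 μT

Inside a long solenoid, B = μ₀nI with n = 3210 turns/m.
B = 4π×10⁻⁷ × 3210 × 0.101 = 4.07×10⁻⁴ T.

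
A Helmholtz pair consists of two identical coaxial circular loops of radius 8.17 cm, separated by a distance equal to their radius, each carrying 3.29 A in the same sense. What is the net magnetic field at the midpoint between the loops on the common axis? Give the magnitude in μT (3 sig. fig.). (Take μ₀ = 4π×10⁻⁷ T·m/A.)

Each loop contributes B = μ₀IR²/[2(R²+z²)^(3/2)] on the axis, with z measured from that loop.
Loop 1 (z = 0.04085 m): B₁ = 1.81×10⁻⁵ T. Loop 2 (z = 0.04085 m): B₂ = 1.81×10⁻⁵ T.
The fields add: B = B₁ + B₂ = 3.62×10⁻⁵ T.

B ≈ 36.2 μT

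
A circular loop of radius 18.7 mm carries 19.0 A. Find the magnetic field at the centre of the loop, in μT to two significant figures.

B ≈ 640 μT

At the centre of a circular loop the Biot–Savart law gives B = μ₀I/(2R).
B = (4π×10⁻⁷ × 19.0) / (2 × 0.0187) = 6.38×10⁻⁴ T.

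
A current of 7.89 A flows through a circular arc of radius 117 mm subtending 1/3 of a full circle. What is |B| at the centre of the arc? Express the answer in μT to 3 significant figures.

The Biot–Savart field of a circular arc at its centre is B = μ₀Iφ/(4πR), with φ = 2.094 rad.
B = (4π×10⁻⁷ × 7.89 × 2.094) / (4π × 0.117) = 1.41×10⁻⁵ T.

B ≈ 14.1 μT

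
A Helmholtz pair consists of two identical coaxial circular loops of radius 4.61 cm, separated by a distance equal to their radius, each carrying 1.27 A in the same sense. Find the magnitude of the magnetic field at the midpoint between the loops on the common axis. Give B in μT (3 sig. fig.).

Each loop contributes B = μ₀IR²/[2(R²+z²)^(3/2)] on the axis, with z measured from that loop.
Loop 1 (z = 0.02305 m): B₁ = 1.24×10⁻⁵ T. Loop 2 (z = 0.02305 m): B₂ = 1.24×10⁻⁵ T.
The fields add: B = B₁ + B₂ = 2.48×10⁻⁵ T.

B ≈ 24.8 μT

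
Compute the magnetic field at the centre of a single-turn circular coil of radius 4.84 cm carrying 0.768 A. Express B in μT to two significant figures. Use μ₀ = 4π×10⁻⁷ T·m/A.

At the centre of a circular loop the Biot–Savart law gives B = μ₀I/(2R).
B = (4π×10⁻⁷ × 0.768) / (2 × 0.0484) = 9.97×10⁻⁶ T.

B ≈ 10 μT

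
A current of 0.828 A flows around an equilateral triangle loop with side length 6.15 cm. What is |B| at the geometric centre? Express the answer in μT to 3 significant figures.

B ≈ 24.2 μT

Each side is a finite straight segment at perpendicular distance d = a/(2 tan(π/3)) = 0.01775 m from the centre, with end-angles ±π/3.
One side contributes B₁ = (μ₀I/4πd)·2 sin(π/3) = 8.08×10⁻⁶ T.
All 3 sides add in the same direction: B = 3 × 8.08×10⁻⁶ = 2.42×10⁻⁵ T.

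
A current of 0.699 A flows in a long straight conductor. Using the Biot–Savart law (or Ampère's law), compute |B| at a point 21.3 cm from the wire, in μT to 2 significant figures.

B ≈ 0.66 μT

For an infinitely long straight wire, B = μ₀I/(2πd).
B = (4π×10⁻⁷ × 0.699) / (2π × 0.213) = 6.56×10⁻⁷ T.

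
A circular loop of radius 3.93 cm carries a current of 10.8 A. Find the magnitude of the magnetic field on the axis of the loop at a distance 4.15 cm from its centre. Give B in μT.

B ≈ 56.1 μT

On the axis of a circular loop, B = μ₀IR² / [2(R²+z²)^(3/2)].
R² + z² = (0.0393)² + (0.0415)² = 0.003267 m², and (R²+z²)^(3/2) = 1.87×10⁻⁴ m³.
B = (4π×10⁻⁷ × 10.8 × 0.001544) / (2 × 1.87×10⁻⁴) = 5.61×10⁻⁵ T.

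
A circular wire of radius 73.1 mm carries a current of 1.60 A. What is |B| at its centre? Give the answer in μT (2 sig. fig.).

B ≈ 14 μT

At the centre of a circular loop the Biot–Savart law gives B = μ₀I/(2R).
B = (4π×10⁻⁷ × 1.60) / (2 × 0.0731) = 1.38×10⁻⁵ T.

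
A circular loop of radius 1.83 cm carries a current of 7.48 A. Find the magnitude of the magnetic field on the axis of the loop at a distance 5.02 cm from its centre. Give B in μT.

B ≈ 10.3 μT

On the axis of a circular loop, B = μ₀IR² / [2(R²+z²)^(3/2)].
R² + z² = (0.0183)² + (0.0502)² = 0.002855 m², and (R²+z²)^(3/2) = 1.53×10⁻⁴ m³.
B = (4π×10⁻⁷ × 7.48 × 0.0003349) / (2 × 1.53×10⁻⁴) = 1.03×10⁻⁵ T.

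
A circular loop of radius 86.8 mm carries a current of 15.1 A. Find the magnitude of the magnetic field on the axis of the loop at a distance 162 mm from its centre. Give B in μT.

On the axis of a circular loop, B = μ₀IR² / [2(R²+z²)^(3/2)].
R² + z² = (0.0868)² + (0.162)² = 0.03378 m², and (R²+z²)^(3/2) = 6.21×10⁻³ m³.
B = (4π×10⁻⁷ × 15.1 × 0.007534) / (2 × 6.21×10⁻³) = 1.15×10⁻⁵ T.

B ≈ 11.5 μT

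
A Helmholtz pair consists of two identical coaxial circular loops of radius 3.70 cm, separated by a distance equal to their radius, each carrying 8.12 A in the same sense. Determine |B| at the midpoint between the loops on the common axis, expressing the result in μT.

Each loop contributes B = μ₀IR²/[2(R²+z²)^(3/2)] on the axis, with z measured from that loop.
Loop 1 (z = 0.0185 m): B₁ = 9.87×10⁻⁵ T. Loop 2 (z = 0.0185 m): B₂ = 9.87×10⁻⁵ T.
The fields add: B = B₁ + B₂ = 1.97×10⁻⁴ T.

B ≈ 197 μT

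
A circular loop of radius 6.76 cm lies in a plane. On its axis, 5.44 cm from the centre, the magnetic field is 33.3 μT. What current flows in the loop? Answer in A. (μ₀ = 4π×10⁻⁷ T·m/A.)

I ≈ 7.58 A

On the axis of a loop, B = μ₀IR²/[2(R²+z²)^(3/2)], so I = 2B(R²+z²)^(3/2)/(μ₀R²).
R² + z² = 0.00457 + 0.002959 = 0.007529 m²; raised to 3/2 gives 6.53×10⁻⁴ m³.
I = 2 × 3.33×10⁻⁵ × 6.53×10⁻⁴ / (1.26×10⁻⁶ × 0.00457) = 7.58 A.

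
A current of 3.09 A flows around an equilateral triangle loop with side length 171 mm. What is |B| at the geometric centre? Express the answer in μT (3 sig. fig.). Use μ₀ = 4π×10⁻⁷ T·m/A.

Each side is a finite straight segment at perpendicular distance d = a/(2 tan(π/3)) = 0.04936 m from the centre, with end-angles ±π/3.
One side contributes B₁ = (μ₀I/4πd)·2 sin(π/3) = 1.08×10⁻⁵ T.
All 3 sides add in the same direction: B = 3 × 1.08×10⁻⁵ = 3.25×10⁻⁵ T.

B ≈ 32.5 μT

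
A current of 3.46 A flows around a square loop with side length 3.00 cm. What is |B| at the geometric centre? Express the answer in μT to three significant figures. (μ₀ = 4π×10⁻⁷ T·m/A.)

B ≈ 130 μT

Each side is a finite straight segment at perpendicular distance d = a/(2 tan(π/4)) = 0.015 m from the centre, with end-angles ±π/4.
One side contributes B₁ = (μ₀I/4πd)·2 sin(π/4) = 3.26×10⁻⁵ T.
All 4 sides add in the same direction: B = 4 × 3.26×10⁻⁵ = 1.30×10⁻⁴ T.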